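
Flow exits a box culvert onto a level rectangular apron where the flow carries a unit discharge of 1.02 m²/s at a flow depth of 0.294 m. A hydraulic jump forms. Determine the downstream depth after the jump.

V₁ = q/y₁ = 1.02/0.294 = 3.47 m/s. Fr₁ = V₁/√(g·y₁) = 3.47/√(9.81×0.294) = 2.04.
From the momentum equation for a rectangular channel, y₂/y₁ = ½[√(1 + 8Fr₁²) − 1] = ½[√34.39 − 1] = 2.43.
y₂ = 2.43 × 0.294 = 0.715 m.

y₂ = 0.715 m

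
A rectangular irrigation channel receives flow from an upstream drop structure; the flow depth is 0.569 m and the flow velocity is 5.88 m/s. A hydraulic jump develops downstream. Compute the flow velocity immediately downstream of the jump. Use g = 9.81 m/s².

Fr₁ = V₁/√(g·y₁) = 5.88/√(9.81×0.569) = 2.49.
By Bélanger, y₂/y₁ = ½[√(1 + 8Fr₁²) − 1] = ½[√50.55 − 1] = 3.06.
y₂ = 3.06 × 0.569 = 1.74 m.
q = V₁·y₁ = 5.88 × 0.569 = 3.35 m²/s.
V₂ = q/y₂ = 3.35/1.74 = 1.92 m/s.

V₂ = 1.92 m/s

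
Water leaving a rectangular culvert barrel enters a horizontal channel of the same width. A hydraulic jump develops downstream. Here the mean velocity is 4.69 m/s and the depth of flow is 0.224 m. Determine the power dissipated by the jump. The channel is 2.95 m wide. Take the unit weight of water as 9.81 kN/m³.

Fr₁ = V₁/√(g·y₁) = 4.69/√(9.81×0.224) = 3.16.
Sequent-depth ratio: y₂/y₁ = ½[√(1 + 8Fr₁²) − 1] = ½[√81.08 − 1] = 4.00.
y₂ = 4.00 × 0.224 = 0.896 m.
q = V₁·y₁ = 4.69 × 0.224 = 1.05 m²/s. V₂ = q/y₂ = 1.05/0.896 = 1.17 m/s. E₁ = y₁ + V₁²/2g = 1.35 m; E₂ = y₂ + V₂²/2g = 0.966 m. ΔE = E₁ − E₂ = 0.379 m.
Q = q·b = 1.05 × 2.95 = 3.10 m³/s. P = γ·Q·ΔE = 9.81 × 3.10 × 0.379 = 11.5 kW.

P = 11.5 kW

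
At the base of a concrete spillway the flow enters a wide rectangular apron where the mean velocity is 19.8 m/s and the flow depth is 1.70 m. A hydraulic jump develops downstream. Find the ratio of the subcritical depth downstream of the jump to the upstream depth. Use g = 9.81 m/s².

y₂/y₁ = 6.38

Fr₁ = V₁/√(g·y₁) = 19.8/√(9.81×1.70) = 4.85.
Bélanger equation: y₂/y₁ = ½[√(1 + 8Fr₁²) − 1] = ½[√189.1 − 1] = 6.38.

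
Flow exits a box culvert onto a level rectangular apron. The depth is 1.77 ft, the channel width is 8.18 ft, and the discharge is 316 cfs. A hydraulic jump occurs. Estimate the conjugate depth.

y₂ = 6.41 ft

q = Q/b = 316/8.18 = 38.6 ft²/s; V₁ = q/y₁ = 21.8 ft/s. Fr₁ = V₁/√(g·y₁) = 2.89.
By Bélanger, y₂/y₁ = ½[√(1 + 8Fr₁²) − 1] = ½[√67.86 − 1] = 3.62.
y₂ = 3.62 × 1.77 = 6.41 ft.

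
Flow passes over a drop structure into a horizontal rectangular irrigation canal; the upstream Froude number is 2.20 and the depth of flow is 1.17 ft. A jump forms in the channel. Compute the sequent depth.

Fr₁ = 2.20 (given).
By Bélanger, y₂/y₁ = ½[√(1 + 8Fr₁²) − 1] = ½[√39.72 − 1] = 2.65.
y₂ = 2.65 × 1.17 = 3.10 ft.

y₂ = 3.10 ft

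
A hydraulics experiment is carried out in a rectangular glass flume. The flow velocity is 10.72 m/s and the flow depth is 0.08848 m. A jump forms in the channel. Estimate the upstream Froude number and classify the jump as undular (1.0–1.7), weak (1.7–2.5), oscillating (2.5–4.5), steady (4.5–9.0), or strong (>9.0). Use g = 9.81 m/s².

Fr₁ = V₁/√(g·y₁) = 10.72/√(9.81×0.08848) = 11.51.
Fr₁ = 11.51 lies in the strong range.

Fr₁ = 11.51; strong jump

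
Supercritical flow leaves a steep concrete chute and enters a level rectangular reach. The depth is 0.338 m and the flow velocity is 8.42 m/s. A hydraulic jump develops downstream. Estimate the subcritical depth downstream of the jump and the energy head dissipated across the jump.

y₂ = 2.05 m; ΔE = 1.81 m

Fr₁ = V₁/√(g·y₁) = 8.42/√(9.81×0.338) = 4.62.
Sequent-depth ratio: y₂/y₁ = ½[√(1 + 8Fr₁²) − 1] = ½[√172.1 − 1] = 6.06.
y₂ = 6.06 × 0.338 = 2.05 m.
Head loss: ΔE = (y₂ − y₁)³/(4y₁y₂) = (2.05 − 0.338)³/(4×0.338×2.05) = 5.00/2.77 = 1.81 m.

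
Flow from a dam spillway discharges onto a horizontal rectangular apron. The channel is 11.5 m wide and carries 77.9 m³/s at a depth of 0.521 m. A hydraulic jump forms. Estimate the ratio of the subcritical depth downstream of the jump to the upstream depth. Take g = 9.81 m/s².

q = Q/b = 77.9/11.5 = 6.77 m²/s; V₁ = q/y₁ = 13.0 m/s. Fr₁ = V₁/√(g·y₁) = 5.75.
Sequent-depth ratio: y₂/y₁ = ½[√(1 + 8Fr₁²) − 1] = ½[√265.6 − 1] = 7.65.

y₂/y₁ = 7.65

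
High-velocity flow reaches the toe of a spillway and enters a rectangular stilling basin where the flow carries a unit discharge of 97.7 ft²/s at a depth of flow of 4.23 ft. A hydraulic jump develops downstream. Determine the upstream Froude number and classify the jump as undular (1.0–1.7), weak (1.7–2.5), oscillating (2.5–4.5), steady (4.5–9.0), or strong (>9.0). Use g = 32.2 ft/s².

Fr₁ = 1.98; weak jump

V₁ = q/y₁ = 97.7/4.23 = 23.1 ft/s. Fr₁ = V₁/√(g·y₁) = 23.1/√(32.2×4.23) = 1.98.
Fr₁ = 1.98 lies in the weak range.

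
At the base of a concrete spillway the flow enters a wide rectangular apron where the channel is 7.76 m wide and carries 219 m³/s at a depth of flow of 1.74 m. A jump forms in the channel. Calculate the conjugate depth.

y₂ = 8.83 m

q = Q/b = 219/7.76 = 28.2 m²/s; V₁ = q/y₁ = 16.2 m/s. Fr₁ = V₁/√(g·y₁) = 3.93.
Conjugate-depth relation: y₂/y₁ = ½[√(1 + 8Fr₁²) − 1] = ½[√124.3 − 1] = 5.07.
y₂ = 5.07 × 1.74 = 8.83 m.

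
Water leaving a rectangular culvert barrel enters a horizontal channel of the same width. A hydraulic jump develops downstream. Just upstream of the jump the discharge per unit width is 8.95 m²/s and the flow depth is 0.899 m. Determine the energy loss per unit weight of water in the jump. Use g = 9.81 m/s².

V₁ = q/y₁ = 8.95/0.899 = 9.96 m/s. Fr₁ = V₁/√(g·y₁) = 9.96/√(9.81×0.899) = 3.35.
From the momentum equation for a rectangular channel, y₂/y₁ = ½[√(1 + 8Fr₁²) − 1] = ½[√90.91 − 1] = 4.27.
y₂ = 4.27 × 0.899 = 3.84 m.
V₂ = q/y₂ = 8.95/3.84 = 2.33 m/s. E₁ = y₁ + V₁²/2g = 5.95 m; E₂ = y₂ + V₂²/2g = 4.11 m. ΔE = E₁ − E₂ = 1.84 m.

ΔE = 1.84 m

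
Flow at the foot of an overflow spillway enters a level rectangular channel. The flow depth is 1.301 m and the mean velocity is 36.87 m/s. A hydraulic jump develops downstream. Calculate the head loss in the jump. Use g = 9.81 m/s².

Fr₁ = V₁/√(g·y₁) = 36.87/√(9.81×1.301) = 10.32.
From the momentum equation for a rectangular channel, y₂/y₁ = ½[√(1 + 8Fr₁²) − 1] = ½[√853.10 − 1] = 14.10.
y₂ = 14.10 × 1.301 = 18.35 m.
Head loss: ΔE = (y₂ − y₁)³/(4y₁y₂) = (18.35 − 1.301)³/(4×1.301×18.35) = 4955/95.49 = 51.89 m.

ΔE = 51.89 m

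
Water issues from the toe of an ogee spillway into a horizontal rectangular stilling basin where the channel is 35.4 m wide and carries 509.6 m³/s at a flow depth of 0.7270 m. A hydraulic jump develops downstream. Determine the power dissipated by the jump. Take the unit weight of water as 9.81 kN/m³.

P = 66203 kW

q = Q/b = 509.6/35.4 = 14.40 m²/s; V₁ = q/y₁ = 19.80 m/s. Fr₁ = V₁/√(g·y₁) = 7.415.
Conjugate-depth relation: y₂/y₁ = ½[√(1 + 8Fr₁²) − 1] = ½[√440.82 − 1] = 9.998.
y₂ = 9.998 × 0.7270 = 7.268 m.
V₂ = q/y₂ = 14.40/7.268 = 1.981 m/s. E₁ = y₁ + V₁²/2g = 20.71 m; E₂ = y₂ + V₂²/2g = 7.468 m. ΔE = E₁ − E₂ = 13.24 m.
P = γ·Q·ΔE = 9.81 × 509.6 × 13.24 = 66203 kW.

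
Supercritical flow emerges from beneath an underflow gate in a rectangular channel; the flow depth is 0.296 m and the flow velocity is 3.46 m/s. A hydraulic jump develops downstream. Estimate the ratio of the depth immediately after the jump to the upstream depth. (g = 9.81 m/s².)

Fr₁ = V₁/√(g·y₁) = 3.46/√(9.81×0.296) = 2.03.
Sequent-depth ratio: y₂/y₁ = ½[√(1 + 8Fr₁²) − 1] = ½[√33.98 − 1] = 2.41.

y₂/y₁ = 2.41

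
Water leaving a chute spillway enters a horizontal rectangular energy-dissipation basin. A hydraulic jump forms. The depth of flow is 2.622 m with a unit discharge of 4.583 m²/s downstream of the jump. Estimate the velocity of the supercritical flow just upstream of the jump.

V₁ = 8.817 m/s

V₂ = q/y₂ = 4.583/2.622 = 1.748 m/s; Fr₂ = V₂/√(g·y₂) = 0.3446.
Since the conjugate-depth ratio holds either way, y₁/y₂ = ½[√(1 + 8Fr₂²) − 1] = ½[√1.9502 − 1] = 0.1983.
y₁ = 0.1983 × 2.622 = 0.5198 m.
V₁ = q/y₁ = 4.583/0.5198 = 8.817 m/s.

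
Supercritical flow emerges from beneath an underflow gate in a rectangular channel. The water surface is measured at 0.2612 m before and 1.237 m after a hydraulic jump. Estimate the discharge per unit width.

q = 1.541 m²/s

For a rectangular channel the momentum equation gives q² = ½·g·y₁·y₂·(y₁ + y₂) = ½×9.81×0.2612×1.237×1.498 = 2.374.
q = √2.374 = 1.541 m²/s.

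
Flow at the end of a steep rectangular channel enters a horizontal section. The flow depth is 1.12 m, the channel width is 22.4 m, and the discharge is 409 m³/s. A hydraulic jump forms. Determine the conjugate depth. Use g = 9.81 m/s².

q = Q/b = 409/22.4 = 18.3 m²/s; V₁ = q/y₁ = 16.3 m/s. Fr₁ = V₁/√(g·y₁) = 4.92.
Sequent-depth ratio: y₂/y₁ = ½[√(1 + 8Fr₁²) − 1] = ½[√194.5 − 1] = 6.47.
y₂ = 6.47 × 1.12 = 7.25 m.

y₂ = 7.25 m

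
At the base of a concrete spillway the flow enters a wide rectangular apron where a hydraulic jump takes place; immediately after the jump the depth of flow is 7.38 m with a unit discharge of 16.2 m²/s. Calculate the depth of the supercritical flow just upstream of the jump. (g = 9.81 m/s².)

y₁ = 0.878 m

V₂ = q/y₂ = 16.2/7.38 = 2.20 m/s; Fr₂ = V₂/√(g·y₂) = 0.258.
Since the conjugate-depth ratio holds either way, y₁/y₂ = ½[√(1 + 8Fr₂²) − 1] = ½[√1.532 − 1] = 0.119.
y₁ = 0.119 × 7.38 = 0.878 m.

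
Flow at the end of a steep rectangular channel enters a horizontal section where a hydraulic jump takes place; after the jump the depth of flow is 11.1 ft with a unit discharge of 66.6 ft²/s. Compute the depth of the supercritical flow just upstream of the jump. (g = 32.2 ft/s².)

y₁ = 1.91 ft

V₂ = q/y₂ = 66.6/11.1 = 6.00 ft/s; Fr₂ = V₂/√(g·y₂) = 0.317.
From the momentum equation (using Fr₂), y₁/y₂ = ½[√(1 + 8Fr₂²) − 1] = ½[√1.806 − 1] = 0.172.
y₁ = 0.172 × 11.1 = 1.91 ft.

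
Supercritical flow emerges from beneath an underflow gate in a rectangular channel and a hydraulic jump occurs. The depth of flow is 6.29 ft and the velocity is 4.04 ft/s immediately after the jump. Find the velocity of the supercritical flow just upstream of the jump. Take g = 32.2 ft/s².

V₁ = 28.6 ft/s

Fr₂ = V₂/√(g·y₂) = 4.04/√(32.2×6.29) = 0.284.
Since the conjugate-depth ratio holds either way, y₁/y₂ = ½[√(1 + 8Fr₂²) − 1] = ½[√1.645 − 1] = 0.141.
y₁ = 0.141 × 6.29 = 0.888 ft.
V₁ = q/y₁ = 25.4/0.888 = 28.6 ft/s.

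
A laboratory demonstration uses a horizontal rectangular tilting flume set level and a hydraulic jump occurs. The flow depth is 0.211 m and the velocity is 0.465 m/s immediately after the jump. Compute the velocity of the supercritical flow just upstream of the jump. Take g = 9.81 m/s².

V₁ = 2.62 m/s

Fr₂ = V₂/√(g·y₂) = 0.465/√(9.81×0.211) = 0.323.
The Bélanger relation is symmetric: y₁/y₂ = ½[√(1 + 8Fr₂²) − 1] = ½[√1.836 − 1] = 0.177.
y₁ = 0.177 × 0.211 = 0.0374 m.
V₁ = q/y₁ = 0.0981/0.0374 = 2.62 m/s.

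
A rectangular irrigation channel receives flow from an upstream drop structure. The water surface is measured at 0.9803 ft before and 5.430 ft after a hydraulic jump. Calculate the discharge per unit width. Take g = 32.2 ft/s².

For a rectangular channel the momentum equation gives q² = ½·g·y₁·y₂·(y₁ + y₂) = ½×32.2×0.9803×5.430×6.410 = 549.4.
q = √549.4 = 23.44 ft²/s.

q = 23.44 ft²/s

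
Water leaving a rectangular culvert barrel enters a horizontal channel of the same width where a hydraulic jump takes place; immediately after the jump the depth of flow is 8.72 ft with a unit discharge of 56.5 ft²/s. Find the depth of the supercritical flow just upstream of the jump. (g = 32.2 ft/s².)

y₁ = 2.10 ft

V₂ = q/y₂ = 56.5/8.72 = 6.48 ft/s; Fr₂ = V₂/√(g·y₂) = 0.387.
Applying the sequent-depth relation in reverse, y₁/y₂ = ½[√(1 + 8Fr₂²) − 1] = ½[√2.196 − 1] = 0.241.
y₁ = 0.241 × 8.72 = 2.10 ft.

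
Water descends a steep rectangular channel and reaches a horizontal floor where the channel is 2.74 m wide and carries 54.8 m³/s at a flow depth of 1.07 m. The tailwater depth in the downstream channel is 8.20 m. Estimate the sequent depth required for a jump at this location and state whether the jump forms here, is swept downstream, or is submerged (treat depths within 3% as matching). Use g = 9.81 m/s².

q = Q/b = 54.8/2.74 = 20.0 m²/s; V₁ = q/y₁ = 18.7 m/s. Fr₁ = V₁/√(g·y₁) = 5.77.
Conjugate-depth relation: y₂/y₁ = ½[√(1 + 8Fr₁²) − 1] = ½[√267.3 − 1] = 7.67.
y₂ = 7.67 × 1.07 = 8.21 m.
Tailwater y_tw = 8.20 m: y_tw ≈ y₂, so the jump forms here.

y₂ = 8.21 m; the jump forms here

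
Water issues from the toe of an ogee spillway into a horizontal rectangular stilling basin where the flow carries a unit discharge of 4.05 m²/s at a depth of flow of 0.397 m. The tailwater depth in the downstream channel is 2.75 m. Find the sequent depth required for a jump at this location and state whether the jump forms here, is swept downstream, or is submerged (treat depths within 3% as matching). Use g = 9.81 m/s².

V₁ = q/y₁ = 4.05/0.397 = 10.2 m/s. Fr₁ = V₁/√(g·y₁) = 10.2/√(9.81×0.397) = 5.17.
Sequent-depth ratio: y₂/y₁ = ½[√(1 + 8Fr₁²) − 1] = ½[√214.8 − 1] = 6.83.
y₂ = 6.83 × 0.397 = 2.71 m.
Tailwater y_tw = 2.75 m: y_tw ≈ y₂, so the jump forms here.

y₂ = 2.71 m; the jump forms here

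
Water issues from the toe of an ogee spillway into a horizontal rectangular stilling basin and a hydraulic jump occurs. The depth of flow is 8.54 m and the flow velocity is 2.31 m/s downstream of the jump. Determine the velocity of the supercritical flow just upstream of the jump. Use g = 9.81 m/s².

Fr₂ = V₂/√(g·y₂) = 2.31/√(9.81×8.54) = 0.252.
From the momentum equation (using Fr₂), y₁/y₂ = ½[√(1 + 8Fr₂²) − 1] = ½[√1.510 − 1] = 0.114.
y₁ = 0.114 × 8.54 = 0.976 m.
V₁ = q/y₁ = 19.7/0.976 = 20.2 m/s.

V₁ = 20.2 m/s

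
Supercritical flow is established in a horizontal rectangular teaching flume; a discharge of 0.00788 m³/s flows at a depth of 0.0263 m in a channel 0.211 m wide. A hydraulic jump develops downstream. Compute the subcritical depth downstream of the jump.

q = Q/b = 0.00788/0.211 = 0.0373 m²/s; V₁ = q/y₁ = 1.42 m/s. Fr₁ = V₁/√(g·y₁) = 2.80.
Sequent-depth ratio: y₂/y₁ = ½[√(1 + 8Fr₁²) − 1] = ½[√63.52 − 1] = 3.49.
y₂ = 3.49 × 0.0263 = 0.0917 m.

y₂ = 0.0917 m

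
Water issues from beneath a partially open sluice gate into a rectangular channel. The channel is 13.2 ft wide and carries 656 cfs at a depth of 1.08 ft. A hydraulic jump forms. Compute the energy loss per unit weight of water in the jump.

q = Q/b = 656/13.2 = 49.7 ft²/s; V₁ = q/y₁ = 46.0 ft/s. Fr₁ = V₁/√(g·y₁) = 7.80.
Sequent-depth ratio: y₂/y₁ = ½[√(1 + 8Fr₁²) − 1] = ½[√488.1 − 1] = 10.5.
y₂ = 10.5 × 1.08 = 11.4 ft.
Head loss: ΔE = (y₂ − y₁)³/(4y₁y₂) = (11.4 − 1.08)³/(4×1.08×11.4) = 1096/49.2 = 22.3 ft.

ΔE = 22.3 ft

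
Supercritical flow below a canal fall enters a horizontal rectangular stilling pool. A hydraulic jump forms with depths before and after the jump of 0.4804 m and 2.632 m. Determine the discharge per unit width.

q = 4.394 m²/s

For a rectangular channel the momentum equation gives q² = ½·g·y₁·y₂·(y₁ + y₂) = ½×9.81×0.4804×2.632×3.112 = 19.30.
q = √19.30 = 4.394 m²/s.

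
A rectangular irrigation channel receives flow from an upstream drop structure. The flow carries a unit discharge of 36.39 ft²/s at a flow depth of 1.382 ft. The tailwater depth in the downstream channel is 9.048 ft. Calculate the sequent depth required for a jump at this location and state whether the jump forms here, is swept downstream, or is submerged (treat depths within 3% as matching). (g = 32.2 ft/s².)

y₂ = 7.055 ft; the jump is submerged

V₁ = q/y₁ = 36.39/1.382 = 26.33 ft/s. Fr₁ = V₁/√(g·y₁) = 26.33/√(32.2×1.382) = 3.947.
By Bélanger, y₂/y₁ = ½[√(1 + 8Fr₁²) − 1] = ½[√125.64 − 1] = 5.105.
y₂ = 5.105 × 1.382 = 7.055 ft.
Tailwater y_tw = 9.048 ft: y_tw > y₂, so the jump is submerged.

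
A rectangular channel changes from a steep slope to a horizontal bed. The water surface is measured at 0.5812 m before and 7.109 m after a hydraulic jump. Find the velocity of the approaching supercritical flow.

For a rectangular channel the momentum equation gives q² = ½·g·y₁·y₂·(y₁ + y₂) = ½×9.81×0.5812×7.109×7.690 = 155.9.
q = √155.9 = 12.48 m²/s.
V₁ = q/y₁ = 12.48/0.5812 = 21.48 m/s.

V₁ = 21.48 m/s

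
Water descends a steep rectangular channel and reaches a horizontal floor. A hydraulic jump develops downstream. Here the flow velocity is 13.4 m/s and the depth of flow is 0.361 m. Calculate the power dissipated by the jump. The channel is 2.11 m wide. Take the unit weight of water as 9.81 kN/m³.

P = 596 kW

Fr₁ = V₁/√(g·y₁) = 13.4/√(9.81×0.361) = 7.12.
By Bélanger, y₂/y₁ = ½[√(1 + 8Fr₁²) − 1] = ½[√406.6 − 1] = 9.58.
y₂ = 9.58 × 0.361 = 3.46 m.
Head loss: ΔE = (y₂ − y₁)³/(4y₁y₂) = (3.46 − 0.361)³/(4×0.361×3.46) = 29.7/5.00 = 5.95 m.
q = V₁·y₁ = 13.4 × 0.361 = 4.84 m²/s. Q = q·b = 4.84 × 2.11 = 10.2 m³/s. P = γ·Q·ΔE = 9.81 × 10.2 × 5.95 = 596 kW.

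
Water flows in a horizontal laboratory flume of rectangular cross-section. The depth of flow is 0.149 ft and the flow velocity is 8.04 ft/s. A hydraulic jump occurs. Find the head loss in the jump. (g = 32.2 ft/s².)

ΔE = 0.405 ft

Fr₁ = V₁/√(g·y₁) = 8.04/√(32.2×0.149) = 3.67.
From the momentum equation for a rectangular channel, y₂/y₁ = ½[√(1 + 8Fr₁²) − 1] = ½[√108.8 − 1] = 4.72.
y₂ = 4.72 × 0.149 = 0.703 ft.
Head loss: ΔE = (y₂ − y₁)³/(4y₁y₂) = (0.703 − 0.149)³/(4×0.149×0.703) = 0.170/0.419 = 0.405 ft.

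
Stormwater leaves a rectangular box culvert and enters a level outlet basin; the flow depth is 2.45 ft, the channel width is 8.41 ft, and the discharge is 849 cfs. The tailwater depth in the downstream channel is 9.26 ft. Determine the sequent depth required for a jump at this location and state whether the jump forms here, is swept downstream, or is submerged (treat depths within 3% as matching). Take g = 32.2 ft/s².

q = Q/b = 849/8.41 = 101 ft²/s; V₁ = q/y₁ = 41.2 ft/s. Fr₁ = V₁/√(g·y₁) = 4.64.
From the momentum equation for a rectangular channel, y₂/y₁ = ½[√(1 + 8Fr₁²) − 1] = ½[√173.2 − 1] = 6.08.
y₂ = 6.08 × 2.45 = 14.9 ft.
Tailwater y_tw = 9.26 ft: y_tw < y₂, so the jump is swept downstream.

y₂ = 14.9 ft; the jump is swept downstream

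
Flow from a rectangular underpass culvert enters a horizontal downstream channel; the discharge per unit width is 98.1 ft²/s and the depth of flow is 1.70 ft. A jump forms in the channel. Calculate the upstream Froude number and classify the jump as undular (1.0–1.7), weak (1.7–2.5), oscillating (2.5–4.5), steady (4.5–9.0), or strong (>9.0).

V₁ = q/y₁ = 98.1/1.70 = 57.7 ft/s. Fr₁ = V₁/√(g·y₁) = 57.7/√(32.2×1.70) = 7.80.
Fr₁ = 7.80 lies in the steady range.

Fr₁ = 7.80; steady jump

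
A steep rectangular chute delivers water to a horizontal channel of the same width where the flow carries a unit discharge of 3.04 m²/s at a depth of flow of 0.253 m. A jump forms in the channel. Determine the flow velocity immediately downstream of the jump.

V₁ = q/y₁ = 3.04/0.253 = 12.0 m/s. Fr₁ = V₁/√(g·y₁) = 12.0/√(9.81×0.253) = 7.63.
From the momentum equation for a rectangular channel, y₂/y₁ = ½[√(1 + 8Fr₁²) − 1] = ½[√466.4 − 1] = 10.3.
y₂ = 10.3 × 0.253 = 2.61 m.
V₂ = q/y₂ = 3.04/2.61 = 1.17 m/s.

V₂ = 1.17 m/s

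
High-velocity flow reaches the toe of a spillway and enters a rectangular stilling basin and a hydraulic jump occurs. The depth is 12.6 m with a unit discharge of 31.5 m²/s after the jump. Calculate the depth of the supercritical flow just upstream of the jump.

y₁ = 1.17 m

V₂ = q/y₂ = 31.5/12.6 = 2.50 m/s; Fr₂ = V₂/√(g·y₂) = 0.225.
Since the conjugate-depth ratio holds either way, y₁/y₂ = ½[√(1 + 8Fr₂²) − 1] = ½[√1.405 − 1] = 0.0926.
y₁ = 0.0926 × 12.6 = 1.17 m.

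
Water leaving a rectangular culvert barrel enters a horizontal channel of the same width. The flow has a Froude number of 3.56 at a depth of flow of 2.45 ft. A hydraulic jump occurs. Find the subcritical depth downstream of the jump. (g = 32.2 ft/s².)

y₂ = 11.2 ft

Fr₁ = 3.56 (given).
Sequent-depth ratio: y₂/y₁ = ½[√(1 + 8Fr₁²) − 1] = ½[√102.4 − 1] = 4.56.
y₂ = 4.56 × 2.45 = 11.2 ft.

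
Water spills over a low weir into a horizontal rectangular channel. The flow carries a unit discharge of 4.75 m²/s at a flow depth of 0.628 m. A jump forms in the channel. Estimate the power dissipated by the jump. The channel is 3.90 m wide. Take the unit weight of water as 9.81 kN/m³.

V₁ = q/y₁ = 4.75/0.628 = 7.56 m/s. Fr₁ = V₁/√(g·y₁) = 7.56/√(9.81×0.628) = 3.05.
By Bélanger, y₂/y₁ = ½[√(1 + 8Fr₁²) − 1] = ½[√75.29 − 1] = 3.84.
y₂ = 3.84 × 0.628 = 2.41 m.
V₂ = q/y₂ = 4.75/2.41 = 1.97 m/s. E₁ = y₁ + V₁²/2g = 3.54 m; E₂ = y₂ + V₂²/2g = 2.61 m. ΔE = E₁ − E₂ = 0.935 m.
Q = q·b = 4.75 × 3.90 = 18.5 m³/s. P = γ·Q·ΔE = 9.81 × 18.5 × 0.935 = 170 kW.

P = 170 kW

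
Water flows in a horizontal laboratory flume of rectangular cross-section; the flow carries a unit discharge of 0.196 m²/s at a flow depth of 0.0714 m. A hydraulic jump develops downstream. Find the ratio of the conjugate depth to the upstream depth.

V₁ = q/y₁ = 0.196/0.0714 = 2.75 m/s. Fr₁ = V₁/√(g·y₁) = 2.75/√(9.81×0.0714) = 3.28.
Sequent-depth ratio: y₂/y₁ = ½[√(1 + 8Fr₁²) − 1] = ½[√87.07 − 1] = 4.17.

y₂/y₁ = 4.17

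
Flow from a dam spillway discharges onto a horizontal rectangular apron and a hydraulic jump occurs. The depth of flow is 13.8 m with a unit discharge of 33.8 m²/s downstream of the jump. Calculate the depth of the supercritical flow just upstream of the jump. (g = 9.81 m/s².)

y₁ = 1.13 m

V₂ = q/y₂ = 33.8/13.8 = 2.45 m/s; Fr₂ = V₂/√(g·y₂) = 0.211.
The Bélanger relation is symmetric: y₁/y₂ = ½[√(1 + 8Fr₂²) − 1] = ½[√1.355 − 1] = 0.0819.
y₁ = 0.0819 × 13.8 = 1.13 m.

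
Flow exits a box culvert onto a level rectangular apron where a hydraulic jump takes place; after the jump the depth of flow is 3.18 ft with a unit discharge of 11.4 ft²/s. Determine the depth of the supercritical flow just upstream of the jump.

y₁ = 0.661 ft

V₂ = q/y₂ = 11.4/3.18 = 3.58 ft/s; Fr₂ = V₂/√(g·y₂) = 0.354.
Applying the sequent-depth relation in reverse, y₁/y₂ = ½[√(1 + 8Fr₂²) − 1] = ½[√2.004 − 1] = 0.208.
y₁ = 0.208 × 3.18 = 0.661 ft.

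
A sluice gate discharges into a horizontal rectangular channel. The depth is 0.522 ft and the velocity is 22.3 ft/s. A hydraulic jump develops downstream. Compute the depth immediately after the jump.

y₂ = 3.76 ft

Fr₁ = V₁/√(g·y₁) = 22.3/√(32.2×0.522) = 5.44.
Conjugate-depth relation: y₂/y₁ = ½[√(1 + 8Fr₁²) − 1] = ½[√237.7 − 1] = 7.21.
y₂ = 7.21 × 0.522 = 3.76 ft.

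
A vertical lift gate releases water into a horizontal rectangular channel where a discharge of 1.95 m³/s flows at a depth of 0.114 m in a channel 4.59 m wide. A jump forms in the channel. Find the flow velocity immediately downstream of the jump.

V₂ = 0.827 m/s

q = Q/b = 1.95/4.59 = 0.425 m²/s; V₁ = q/y₁ = 3.73 m/s. Fr₁ = V₁/√(g·y₁) = 3.52.
Sequent-depth ratio: y₂/y₁ = ½[√(1 + 8Fr₁²) − 1] = ½[√100.3 − 1] = 4.51.
y₂ = 4.51 × 0.114 = 0.514 m.
V₂ = q/y₂ = 0.425/0.514 = 0.827 m/s.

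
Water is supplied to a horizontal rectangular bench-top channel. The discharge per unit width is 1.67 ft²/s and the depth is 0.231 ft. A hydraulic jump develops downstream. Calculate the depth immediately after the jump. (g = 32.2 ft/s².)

V₁ = q/y₁ = 1.67/0.231 = 7.23 ft/s. Fr₁ = V₁/√(g·y₁) = 7.23/√(32.2×0.231) = 2.65.
Conjugate-depth relation: y₂/y₁ = ½[√(1 + 8Fr₁²) − 1] = ½[√57.21 − 1] = 3.28.
y₂ = 3.28 × 0.231 = 0.758 ft.

y₂ = 0.758 ft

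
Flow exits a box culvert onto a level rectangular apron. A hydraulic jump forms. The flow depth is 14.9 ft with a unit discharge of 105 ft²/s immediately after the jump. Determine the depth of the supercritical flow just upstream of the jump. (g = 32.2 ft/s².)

V₂ = q/y₂ = 105/14.9 = 7.05 ft/s; Fr₂ = V₂/√(g·y₂) = 0.322.
From the momentum equation (using Fr₂), y₁/y₂ = ½[√(1 + 8Fr₂²) − 1] = ½[√1.828 − 1] = 0.176.
y₁ = 0.176 × 14.9 = 2.62 ft.

y₁ = 2.62 ft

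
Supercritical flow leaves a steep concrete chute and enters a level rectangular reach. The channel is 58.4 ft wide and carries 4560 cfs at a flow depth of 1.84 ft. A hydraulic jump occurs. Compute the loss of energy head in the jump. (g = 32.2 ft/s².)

ΔE = 15.8 ft

q = Q/b = 4560/58.4 = 78.1 ft²/s; V₁ = q/y₁ = 42.4 ft/s. Fr₁ = V₁/√(g·y₁) = 5.51.
By Bélanger, y₂/y₁ = ½[√(1 + 8Fr₁²) − 1] = ½[√244.2 − 1] = 7.31.
y₂ = 7.31 × 1.84 = 13.5 ft.
V₂ = q/y₂ = 78.1/13.5 = 5.80 ft/s. E₁ = y₁ + V₁²/2g = 29.8 ft; E₂ = y₂ + V₂²/2g = 14.0 ft. ΔE = E₁ − E₂ = 15.8 ft.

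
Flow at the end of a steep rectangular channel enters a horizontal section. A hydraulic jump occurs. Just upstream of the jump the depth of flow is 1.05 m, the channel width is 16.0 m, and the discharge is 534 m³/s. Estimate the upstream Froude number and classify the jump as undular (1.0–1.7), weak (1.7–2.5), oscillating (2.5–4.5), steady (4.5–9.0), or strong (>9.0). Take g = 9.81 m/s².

Fr₁ = 9.90; strong jump

q = Q/b = 534/16.0 = 33.4 m²/s; V₁ = q/y₁ = 31.8 m/s. Fr₁ = V₁/√(g·y₁) = 9.90.
Fr₁ = 9.90 lies in the strong range.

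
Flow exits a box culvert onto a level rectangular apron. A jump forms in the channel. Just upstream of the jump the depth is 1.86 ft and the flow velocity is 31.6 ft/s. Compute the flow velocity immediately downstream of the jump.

Fr₁ = V₁/√(g·y₁) = 31.6/√(32.2×1.86) = 4.08.
Conjugate-depth relation: y₂/y₁ = ½[√(1 + 8Fr₁²) − 1] = ½[√134.4 − 1] = 5.30.
y₂ = 5.30 × 1.86 = 9.85 ft.
q = V₁·y₁ = 31.6 × 1.86 = 58.8 ft²/s.
V₂ = q/y₂ = 58.8/9.85 = 5.97 ft/s.

V₂ = 5.97 ft/s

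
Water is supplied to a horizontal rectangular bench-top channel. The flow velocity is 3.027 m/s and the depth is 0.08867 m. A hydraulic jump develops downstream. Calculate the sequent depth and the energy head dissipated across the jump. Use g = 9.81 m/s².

Fr₁ = V₁/√(g·y₁) = 3.027/√(9.81×0.08867) = 3.246.
Sequent-depth ratio: y₂/y₁ = ½[√(1 + 8Fr₁²) − 1] = ½[√85.269 − 1] = 4.117.
y₂ = 4.117 × 0.08867 = 0.3651 m.
Head loss: ΔE = (y₂ − y₁)³/(4y₁y₂) = (0.3651 − 0.08867)³/(4×0.08867×0.3651) = 0.02111/0.1295 = 0.1631 m.

y₂ = 0.3651 m; ΔE = 0.1631 m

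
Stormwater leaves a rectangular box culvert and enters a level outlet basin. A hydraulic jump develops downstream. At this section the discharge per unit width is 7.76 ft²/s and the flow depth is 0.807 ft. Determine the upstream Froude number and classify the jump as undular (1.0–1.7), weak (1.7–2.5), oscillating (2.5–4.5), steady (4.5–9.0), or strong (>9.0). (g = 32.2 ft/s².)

Fr₁ = 1.89; weak jump

V₁ = q/y₁ = 7.76/0.807 = 9.62 ft/s. Fr₁ = V₁/√(g·y₁) = 9.62/√(32.2×0.807) = 1.89.
Fr₁ = 1.89 lies in the weak range.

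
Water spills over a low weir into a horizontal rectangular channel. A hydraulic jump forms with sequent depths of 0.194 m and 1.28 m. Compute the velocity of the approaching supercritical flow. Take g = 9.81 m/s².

For a rectangular channel the momentum equation gives q² = ½·g·y₁·y₂·(y₁ + y₂) = ½×9.81×0.194×1.28×1.47 = 1.80.
q = √1.80 = 1.34 m²/s.
V₁ = q/y₁ = 1.34/0.194 = 6.91 m/s.

V₁ = 6.91 m/s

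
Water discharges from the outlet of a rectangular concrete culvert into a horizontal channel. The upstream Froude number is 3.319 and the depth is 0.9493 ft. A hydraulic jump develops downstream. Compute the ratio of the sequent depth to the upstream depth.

y₂/y₁ = 4.220

Fr₁ = 3.319 (given).
From the momentum equation for a rectangular channel, y₂/y₁ = ½[√(1 + 8Fr₁²) − 1] = ½[√89.126 − 1] = 4.220.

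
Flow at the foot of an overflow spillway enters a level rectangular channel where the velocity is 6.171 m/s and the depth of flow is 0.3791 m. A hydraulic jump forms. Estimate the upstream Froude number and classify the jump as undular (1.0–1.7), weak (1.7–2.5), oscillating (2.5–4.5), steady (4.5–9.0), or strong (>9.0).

Fr₁ = V₁/√(g·y₁) = 6.171/√(9.81×0.3791) = 3.200.
Fr₁ = 3.200 lies in the oscillating range.

Fr₁ = 3.200; oscillating jump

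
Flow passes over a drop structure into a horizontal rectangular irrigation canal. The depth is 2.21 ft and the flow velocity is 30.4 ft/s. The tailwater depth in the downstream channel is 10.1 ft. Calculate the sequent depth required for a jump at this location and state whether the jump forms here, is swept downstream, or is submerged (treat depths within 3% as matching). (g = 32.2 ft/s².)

y₂ = 10.2 ft; the jump forms here

Fr₁ = V₁/√(g·y₁) = 30.4/√(32.2×2.21) = 3.60.
From the momentum equation for a rectangular channel, y₂/y₁ = ½[√(1 + 8Fr₁²) − 1] = ½[√104.9 − 1] = 4.62.
y₂ = 4.62 × 2.21 = 10.2 ft.
Tailwater y_tw = 10.1 ft: y_tw ≈ y₂, so the jump forms here.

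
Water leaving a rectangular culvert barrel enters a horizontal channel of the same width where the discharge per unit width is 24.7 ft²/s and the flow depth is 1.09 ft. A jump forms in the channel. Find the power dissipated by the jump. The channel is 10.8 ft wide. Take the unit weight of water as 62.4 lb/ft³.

P = 102 hp

V₁ = q/y₁ = 24.7/1.09 = 22.7 ft/s. Fr₁ = V₁/√(g·y₁) = 22.7/√(32.2×1.09) = 3.82.
From the momentum equation for a rectangular channel, y₂/y₁ = ½[√(1 + 8Fr₁²) − 1] = ½[√118.0 − 1] = 4.93.
y₂ = 4.93 × 1.09 = 5.38 ft.
Head loss: ΔE = (y₂ − y₁)³/(4y₁y₂) = (5.38 − 1.09)³/(4×1.09×5.38) = 78.8/23.4 = 3.36 ft.
Q = q·b = 24.7 × 10.8 = 267 cfs. P = γ·Q·ΔE/550 = 62.4 × 267 × 3.36 / 550 = 102 hp.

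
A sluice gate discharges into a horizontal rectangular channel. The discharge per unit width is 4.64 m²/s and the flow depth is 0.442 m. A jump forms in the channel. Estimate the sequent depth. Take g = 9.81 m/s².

V₁ = q/y₁ = 4.64/0.442 = 10.5 m/s. Fr₁ = V₁/√(g·y₁) = 10.5/√(9.81×0.442) = 5.04.
By Bélanger, y₂/y₁ = ½[√(1 + 8Fr₁²) − 1] = ½[√204.3 − 1] = 6.65.
y₂ = 6.65 × 0.442 = 2.94 m.

y₂ = 2.94 m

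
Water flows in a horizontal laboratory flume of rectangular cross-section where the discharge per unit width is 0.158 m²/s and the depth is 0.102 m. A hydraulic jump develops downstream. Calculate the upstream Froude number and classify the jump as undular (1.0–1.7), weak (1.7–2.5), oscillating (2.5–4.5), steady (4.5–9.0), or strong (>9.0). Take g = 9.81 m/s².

V₁ = q/y₁ = 0.158/0.102 = 1.55 m/s. Fr₁ = V₁/√(g·y₁) = 1.55/√(9.81×0.102) = 1.55.
Fr₁ = 1.55 lies in the undular range.

Fr₁ = 1.55; undular jump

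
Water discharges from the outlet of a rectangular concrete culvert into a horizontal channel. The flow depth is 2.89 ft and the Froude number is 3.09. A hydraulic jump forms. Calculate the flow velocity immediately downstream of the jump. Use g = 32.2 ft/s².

Fr₁ = 3.09 (given).
Bélanger equation: y₂/y₁ = ½[√(1 + 8Fr₁²) − 1] = ½[√77.38 − 1] = 3.90.
y₂ = 3.90 × 2.89 = 11.3 ft.
V₁ = Fr₁·√(g·y₁) = 3.09×√(32.2×2.89) = 29.8 ft/s; q = V₁·y₁ = 86.1 ft²/s.
V₂ = q/y₂ = 86.1/11.3 = 7.65 ft/s.

V₂ = 7.65 ft/s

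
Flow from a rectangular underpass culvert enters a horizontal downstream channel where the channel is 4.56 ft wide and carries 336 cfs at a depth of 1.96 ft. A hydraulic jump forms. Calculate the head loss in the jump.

q = Q/b = 336/4.56 = 73.7 ft²/s; V₁ = q/y₁ = 37.6 ft/s. Fr₁ = V₁/√(g·y₁) = 4.73.
Bélanger equation: y₂/y₁ = ½[√(1 + 8Fr₁²) − 1] = ½[√180.1 − 1] = 6.21.
y₂ = 6.21 × 1.96 = 12.2 ft.
Head loss: ΔE = (y₂ − y₁)³/(4y₁y₂) = (12.2 − 1.96)³/(4×1.96×12.2) = 1065/95.4 = 11.2 ft.

ΔE = 11.2 ft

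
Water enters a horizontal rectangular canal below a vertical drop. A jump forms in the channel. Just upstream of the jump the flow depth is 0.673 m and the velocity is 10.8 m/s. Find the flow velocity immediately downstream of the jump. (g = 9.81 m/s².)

Fr₁ = V₁/√(g·y₁) = 10.8/√(9.81×0.673) = 4.20.
By Bélanger, y₂/y₁ = ½[√(1 + 8Fr₁²) − 1] = ½[√142.3 − 1] = 5.47.
y₂ = 5.47 × 0.673 = 3.68 m.
q = V₁·y₁ = 10.8 × 0.673 = 7.27 m²/s.
V₂ = q/y₂ = 7.27/3.68 = 1.98 m/s.

V₂ = 1.98 m/s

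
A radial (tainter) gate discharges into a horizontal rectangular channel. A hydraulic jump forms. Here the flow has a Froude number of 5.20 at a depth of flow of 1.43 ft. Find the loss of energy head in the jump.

Fr₁ = 5.20 (given).
Sequent-depth ratio: y₂/y₁ = ½[√(1 + 8Fr₁²) − 1] = ½[√217.3 − 1] = 6.87.
y₂ = 6.87 × 1.43 = 9.83 ft.
Head loss: ΔE = (y₂ − y₁)³/(4y₁y₂) = (9.83 − 1.43)³/(4×1.43×9.83) = 592/56.2 = 10.5 ft.

ΔE = 10.5 ft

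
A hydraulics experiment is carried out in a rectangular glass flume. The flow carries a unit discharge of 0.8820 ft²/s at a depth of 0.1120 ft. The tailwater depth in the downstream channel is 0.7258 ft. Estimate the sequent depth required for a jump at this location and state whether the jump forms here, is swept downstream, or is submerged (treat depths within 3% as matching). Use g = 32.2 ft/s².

V₁ = q/y₁ = 0.8820/0.1120 = 7.875 ft/s. Fr₁ = V₁/√(g·y₁) = 7.875/√(32.2×0.1120) = 4.147.
By Bélanger, y₂/y₁ = ½[√(1 + 8Fr₁²) − 1] = ½[√138.57 − 1] = 5.386.
y₂ = 5.386 × 0.1120 = 0.6032 ft.
Tailwater y_tw = 0.7258 ft: y_tw > y₂, so the jump is submerged.

y₂ = 0.6032 ft; the jump is submerged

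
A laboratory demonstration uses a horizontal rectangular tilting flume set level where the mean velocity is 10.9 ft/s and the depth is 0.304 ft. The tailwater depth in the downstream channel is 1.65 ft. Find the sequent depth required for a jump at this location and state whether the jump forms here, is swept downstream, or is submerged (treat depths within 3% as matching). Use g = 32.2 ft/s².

Fr₁ = V₁/√(g·y₁) = 10.9/√(32.2×0.304) = 3.48.
By Bélanger, y₂/y₁ = ½[√(1 + 8Fr₁²) − 1] = ½[√98.10 − 1] = 4.45.
y₂ = 4.45 × 0.304 = 1.35 ft.
Tailwater y_tw = 1.65 ft: y_tw > y₂, so the jump is submerged.

y₂ = 1.35 ft; the jump is submerged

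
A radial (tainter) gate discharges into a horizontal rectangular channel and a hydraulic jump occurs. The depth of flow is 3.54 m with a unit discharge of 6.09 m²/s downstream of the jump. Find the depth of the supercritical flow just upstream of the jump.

V₂ = q/y₂ = 6.09/3.54 = 1.72 m/s; Fr₂ = V₂/√(g·y₂) = 0.292.
Since the conjugate-depth ratio holds either way, y₁/y₂ = ½[√(1 + 8Fr₂²) − 1] = ½[√1.682 − 1] = 0.148.
y₁ = 0.148 × 3.54 = 0.525 m.

y₁ = 0.525 m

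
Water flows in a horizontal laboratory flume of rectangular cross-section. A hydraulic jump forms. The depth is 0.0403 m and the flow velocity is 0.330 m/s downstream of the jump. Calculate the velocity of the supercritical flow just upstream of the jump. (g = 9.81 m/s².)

Fr₂ = V₂/√(g·y₂) = 0.330/√(9.81×0.0403) = 0.525.
Applying the sequent-depth relation in reverse, y₁/y₂ = ½[√(1 + 8Fr₂²) − 1] = ½[√3.204 − 1] = 0.395.
y₁ = 0.395 × 0.0403 = 0.0159 m.
V₁ = q/y₁ = 0.0133/0.0159 = 0.836 m/s.

V₁ = 0.836 m/s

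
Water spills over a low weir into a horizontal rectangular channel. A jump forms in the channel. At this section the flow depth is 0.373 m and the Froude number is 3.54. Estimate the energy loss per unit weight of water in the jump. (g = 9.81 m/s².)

Fr₁ = 3.54 (given).
Conjugate-depth relation: y₂/y₁ = ½[√(1 + 8Fr₁²) − 1] = ½[√101.3 − 1] = 4.53.
y₂ = 4.53 × 0.373 = 1.69 m.
Head loss: ΔE = (y₂ − y₁)³/(4y₁y₂) = (1.69 − 0.373)³/(4×0.373×1.69) = 2.29/2.52 = 0.906 m.

ΔE = 0.906 m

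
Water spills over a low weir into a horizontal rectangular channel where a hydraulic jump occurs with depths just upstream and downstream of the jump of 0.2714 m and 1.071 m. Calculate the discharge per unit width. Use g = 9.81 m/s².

q = 1.383 m²/s

For a rectangular channel the momentum equation gives q² = ½·g·y₁·y₂·(y₁ + y₂) = ½×9.81×0.2714×1.071×1.342 = 1.914.
q = √1.914 = 1.383 m²/s.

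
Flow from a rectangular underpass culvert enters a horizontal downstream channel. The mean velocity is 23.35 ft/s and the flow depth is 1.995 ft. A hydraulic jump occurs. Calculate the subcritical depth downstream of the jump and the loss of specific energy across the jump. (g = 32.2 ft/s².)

y₂ = 7.282 ft; ΔE = 2.543 ft

Fr₁ = V₁/√(g·y₁) = 23.35/√(32.2×1.995) = 2.913.
From the momentum equation for a rectangular channel, y₂/y₁ = ½[√(1 + 8Fr₁²) − 1] = ½[√68.899 − 1] = 3.650.
y₂ = 3.650 × 1.995 = 7.282 ft.
Head loss: ΔE = (y₂ − y₁)³/(4y₁y₂) = (7.282 − 1.995)³/(4×1.995×7.282) = 147.8/58.11 = 2.543 ft.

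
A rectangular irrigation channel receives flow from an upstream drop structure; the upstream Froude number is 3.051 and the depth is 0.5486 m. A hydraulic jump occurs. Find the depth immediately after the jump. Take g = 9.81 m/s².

y₂ = 2.109 m

Fr₁ = 3.051 (given).
Bélanger equation: y₂/y₁ = ½[√(1 + 8Fr₁²) − 1] = ½[√75.469 − 1] = 3.844.
y₂ = 3.844 × 0.5486 = 2.109 m.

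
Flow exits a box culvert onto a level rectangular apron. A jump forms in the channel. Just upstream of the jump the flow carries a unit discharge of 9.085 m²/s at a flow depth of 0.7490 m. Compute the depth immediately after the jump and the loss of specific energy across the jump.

y₂ = 4.380 m; ΔE = 3.648 m

V₁ = q/y₁ = 9.085/0.7490 = 12.13 m/s. Fr₁ = V₁/√(g·y₁) = 12.13/√(9.81×0.7490) = 4.475.
From the momentum equation for a rectangular channel, y₂/y₁ = ½[√(1 + 8Fr₁²) − 1] = ½[√161.19 − 1] = 5.848.
y₂ = 5.848 × 0.7490 = 4.380 m.
V₂ = q/y₂ = 9.085/4.380 = 2.074 m/s. E₁ = y₁ + V₁²/2g = 8.248 m; E₂ = y₂ + V₂²/2g = 4.599 m. ΔE = E₁ − E₂ = 3.648 m.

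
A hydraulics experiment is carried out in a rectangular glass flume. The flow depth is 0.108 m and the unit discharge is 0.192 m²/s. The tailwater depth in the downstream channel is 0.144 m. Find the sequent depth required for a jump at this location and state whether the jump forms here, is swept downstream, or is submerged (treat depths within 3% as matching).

y₂ = 0.215 m; the jump is swept downstream

V₁ = q/y₁ = 0.192/0.108 = 1.78 m/s. Fr₁ = V₁/√(g·y₁) = 1.78/√(9.81×0.108) = 1.73.
By Bélanger, y₂/y₁ = ½[√(1 + 8Fr₁²) − 1] = ½[√24.86 − 1] = 1.99.
y₂ = 1.99 × 0.108 = 0.215 m.
Tailwater y_tw = 0.144 m: y_tw < y₂, so the jump is swept downstream.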